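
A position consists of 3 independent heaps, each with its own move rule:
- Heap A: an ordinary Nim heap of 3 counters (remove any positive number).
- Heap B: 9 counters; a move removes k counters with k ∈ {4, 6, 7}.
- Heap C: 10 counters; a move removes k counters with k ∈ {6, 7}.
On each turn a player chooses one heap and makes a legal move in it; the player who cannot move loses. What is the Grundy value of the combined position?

0

Heap A is a plain Nim heap of size 3, so its Grundy value is 3.
For heap B, compute g(0), g(1), … with moves {4, 6, 7}:
k:     0  1  2  3  4  5  6  7  8  9
g(k):  0  0  0  0  1  1  1  1  2  2
So g(9) = 2.
Grundy values for heap C (subtraction set {6, 7}):
k:     0  1  2  3  4  5  6  7  8  9 10
g(k):  0  0  0  0  0  0  1  1  1  1  1
So g(10) = 1.
The value of a disjunctive sum is the nim-sum of the parts.
Combined value = 3 XOR 2 XOR 1 = 0.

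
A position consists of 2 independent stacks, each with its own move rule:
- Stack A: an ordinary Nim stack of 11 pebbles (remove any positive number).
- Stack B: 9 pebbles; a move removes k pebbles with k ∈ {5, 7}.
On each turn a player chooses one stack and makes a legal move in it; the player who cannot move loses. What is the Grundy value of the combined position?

10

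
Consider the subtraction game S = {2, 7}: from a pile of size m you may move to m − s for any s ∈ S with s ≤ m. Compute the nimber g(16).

1

Grundy values for subtraction set {2, 7}:
k:     0  1  2  3  4  5  6  7  8  9 10 11 12 13 14 15 16
g(k):  0  0  1  1  0  0  1  1  2  0  0  1  1  0  0  1  1
So g(16) = 1.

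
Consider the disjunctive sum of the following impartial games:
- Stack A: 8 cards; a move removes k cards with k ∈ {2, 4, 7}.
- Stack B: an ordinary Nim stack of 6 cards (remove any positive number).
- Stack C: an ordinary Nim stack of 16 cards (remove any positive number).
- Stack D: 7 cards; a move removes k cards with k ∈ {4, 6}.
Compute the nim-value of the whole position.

22

Grundy values for stack A (subtraction set {2, 4, 7}):
k:     0  1  2  3  4  5  6  7  8
g(k):  0  0  1  1  2  2  0  3  1
So g(8) = 1.
Stack B is a plain Nim stack of size 6, so its Grundy value is 6.
Stack C is a plain Nim stack of size 16, so its Grundy value is 16.
For stack D, compute g(0), g(1), … with moves {4, 6}:
g(0) = mex{} = 0
g(1) = mex{} = 0
g(2) = mex{} = 0
g(3) = mex{} = 0
g(4) = mex{0} = 1
g(5) = mex{0} = 1
g(6) = mex{0} = 1
g(7) = mex{0} = 1
So g(7) = 1.
By the Sprague-Grundy theorem, the Grundy value of a sum of independent games is the XOR of the component values.
Combined value = 1 ⊕ 6 ⊕ 16 ⊕ 1 = 22.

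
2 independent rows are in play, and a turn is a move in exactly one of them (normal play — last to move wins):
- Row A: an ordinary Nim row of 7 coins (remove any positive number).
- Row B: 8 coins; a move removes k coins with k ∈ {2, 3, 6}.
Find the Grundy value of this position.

5

Row A is a plain Nim row of size 7, so its Grundy value is 7.
For row B, compute g(0), g(1), … with moves {2, 3, 6}:
k:     0  1  2  3  4  5  6  7  8
g(k):  0  0  1  1  2  0  3  1  2
So g(8) = 2.
The value of a disjunctive sum is the nim-sum of the parts.
Combined value = 7 ⊕ 2 = 5.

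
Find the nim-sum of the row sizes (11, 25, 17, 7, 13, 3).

Nim-sum: 11 XOR 25 XOR 17 XOR 7 XOR 13 XOR 3 = 10.

10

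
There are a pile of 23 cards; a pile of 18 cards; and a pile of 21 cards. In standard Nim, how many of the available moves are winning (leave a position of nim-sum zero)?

3

Nim-sum: 23 XOR 18 XOR 21 = 16.
The overall nim-sum is X = 16. A pile of size p has a winning move iff p XOR X < p (reduce it to p XOR X).
  23: 23 XOR 16 = 7 < 23 — winning move (to 7).
  18: 18 XOR 16 = 2 < 18 — winning move (to 2).
  21: 21 XOR 16 = 5 < 21 — winning move (to 5).
That gives 3 winning moves.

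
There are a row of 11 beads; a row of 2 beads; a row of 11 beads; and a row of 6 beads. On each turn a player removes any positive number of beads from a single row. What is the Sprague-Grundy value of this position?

In binary:
  1011  (11)
  0010  (2)
  1011  (11)
  0110  (6)
  ----
  0100  (4)

4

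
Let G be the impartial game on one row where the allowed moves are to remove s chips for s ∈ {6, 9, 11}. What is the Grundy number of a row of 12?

2

Grundy values for subtraction set {6, 9, 11}:
k:     0  1  2  3  4  5  6  7  8  9 10 11 12
g(k):  0  0  0  0  0  0  1  1  1  1  1  1  2
So g(12) = 2.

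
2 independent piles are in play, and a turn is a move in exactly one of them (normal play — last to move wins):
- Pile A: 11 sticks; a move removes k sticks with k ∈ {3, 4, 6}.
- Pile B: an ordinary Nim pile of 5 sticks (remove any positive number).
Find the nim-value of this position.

5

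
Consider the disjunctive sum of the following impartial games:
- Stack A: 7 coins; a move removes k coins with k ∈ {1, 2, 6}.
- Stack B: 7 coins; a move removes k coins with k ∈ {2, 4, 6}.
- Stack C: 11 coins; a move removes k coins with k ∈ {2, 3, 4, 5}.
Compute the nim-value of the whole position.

1

For stack A, compute g(0), g(1), … with moves {1, 2, 6}:
k:     0  1  2  3  4  5  6  7
g(k):  0  1  2  0  1  2  3  0
So g(7) = 0.
Grundy values for stack B (subtraction set {2, 4, 6}):
k:     0  1  2  3  4  5  6  7
g(k):  0  0  1  1  2  2  3  3
So g(7) = 3.
For stack C, compute g(0), g(1), … with moves {2, 3, 4, 5}:
k:     0  1  2  3  4  5  6  7  8  9 10 11
g(k):  0  0  1  1  2  2  3  0  0  1  1  2
So g(11) = 2.
The value of a disjunctive sum is the nim-sum of the parts.
Combined value = 0 XOR 3 XOR 2 = 1.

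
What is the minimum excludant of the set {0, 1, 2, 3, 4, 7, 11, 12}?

The values 0, 1, 2, 3, 4 are all present; 5 is the first non-negative integer missing from the set.

5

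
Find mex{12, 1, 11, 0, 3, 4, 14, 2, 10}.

The values 0, 1, 2, 3, 4 are all present; 5 is the first non-negative integer missing from the set.

5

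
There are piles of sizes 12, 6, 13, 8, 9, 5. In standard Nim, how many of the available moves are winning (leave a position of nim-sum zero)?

1

Nim-sum: 12 ⊕ 6 ⊕ 13 ⊕ 8 ⊕ 9 ⊕ 5 = 3.
The overall nim-sum is X = 3. A pile of size p has a winning move iff p XOR X < p (reduce it to p XOR X).
  12: 12 XOR 3 = 15 ≥ 12 — no move.
  6: 6 XOR 3 = 5 < 6 — winning move (to 5).
  13: 13 XOR 3 = 14 ≥ 13 — no move.
  8: 8 XOR 3 = 11 ≥ 8 — no move.
  9: 9 XOR 3 = 10 ≥ 9 — no move.
  5: 5 XOR 3 = 6 ≥ 5 — no move.
That gives 1 winning move.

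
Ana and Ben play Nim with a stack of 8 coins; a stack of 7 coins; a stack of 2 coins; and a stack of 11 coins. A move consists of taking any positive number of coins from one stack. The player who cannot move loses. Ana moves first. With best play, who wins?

Ana wins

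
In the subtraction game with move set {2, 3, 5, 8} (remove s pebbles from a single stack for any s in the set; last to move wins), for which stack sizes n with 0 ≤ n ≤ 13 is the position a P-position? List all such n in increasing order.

Build the Grundy sequence with g(k) = mex{g(k−s) : s ∈ {2, 3, 5, 8}, s ≤ k}:
k:     0  1  2  3  4  5  6  7  8  9 10 11 12 13
g(k):  0  0  1  1  2  2  3  0  4  1  3  0  4  1
The P-positions (g = 0) in 0..13 are 0, 1, 7, 11.

0, 1, 7, 11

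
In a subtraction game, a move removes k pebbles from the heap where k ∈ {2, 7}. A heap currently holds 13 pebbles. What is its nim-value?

0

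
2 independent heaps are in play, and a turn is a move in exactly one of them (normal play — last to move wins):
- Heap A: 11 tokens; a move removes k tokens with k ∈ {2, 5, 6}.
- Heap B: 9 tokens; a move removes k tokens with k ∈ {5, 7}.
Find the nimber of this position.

1

Grundy values for heap A (subtraction set {2, 5, 6}):
g(0) = mex{} = 0
g(1) = mex{} = 0
g(2) = mex{0} = 1
g(3) = mex{0} = 1
g(4) = mex{1} = 0
g(5) = mex{0,1} = 2
g(6) = mex{0} = 1
g(7) = mex{0,1,2} = 3
g(8) = mex{1} = 0
g(9) = mex{0,1,3} = 2
g(10) = mex{0,2} = 1
g(11) = mex{1,2} = 0
So g(11) = 0.
For heap B, compute g(0), g(1), … with moves {5, 7}:
g(0) = mex{} = 0
g(1) = mex{} = 0
g(2) = mex{} = 0
g(3) = mex{} = 0
g(4) = mex{} = 0
g(5) = mex{0} = 1
g(6) = mex{0} = 1
g(7) = mex{0} = 1
g(8) = mex{0} = 1
g(9) = mex{0} = 1
So g(9) = 1.
By the Sprague-Grundy theorem, the Grundy value of a sum of independent games is the XOR of the component values.
Combined value = 0 XOR 1 = 1.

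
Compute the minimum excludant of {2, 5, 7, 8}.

0

0 is not in the set, so the mex is 0.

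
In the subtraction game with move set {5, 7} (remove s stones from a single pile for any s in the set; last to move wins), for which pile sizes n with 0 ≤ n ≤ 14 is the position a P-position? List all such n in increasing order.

0, 1, 2, 3, 4, 12, 13, 14

Grundy values for subtraction set {5, 7}:
g(0) = mex{} = 0
g(1) = mex{} = 0
g(2) = mex{} = 0
g(3) = mex{} = 0
g(4) = mex{} = 0
g(5) = mex{0} = 1
g(6) = mex{0} = 1
g(7) = mex{0} = 1
g(8) = mex{0} = 1
g(9) = mex{0} = 1
g(10) = mex{0,1} = 2
g(11) = mex{0,1} = 2
g(12) = mex{1} = 0
g(13) = mex{1} = 0
g(14) = mex{1} = 0
The P-positions (g = 0) in 0..14 are 0, 1, 2, 3, 4, 12, 13, 14.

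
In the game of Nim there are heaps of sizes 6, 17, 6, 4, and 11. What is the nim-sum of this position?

In binary:
  00110  (6)
  10001  (17)
  00110  (6)
  00100  (4)
  01011  (11)
  -----
  11110  (30)

30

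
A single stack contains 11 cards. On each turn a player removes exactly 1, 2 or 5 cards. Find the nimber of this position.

2

Build the Grundy sequence with g(k) = mex{g(k−s) : s ∈ {1, 2, 5}, s ≤ k}:
k:     0  1  2  3  4  5  6  7  8  9 10 11
g(k):  0  1  2  0  1  2  0  1  2  0  1  2
So g(11) = 2.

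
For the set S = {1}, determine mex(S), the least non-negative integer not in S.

0

0 is not in the set, so the mex is 0.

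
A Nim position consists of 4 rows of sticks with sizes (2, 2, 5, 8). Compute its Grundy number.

13

Compute the nim-sum pairwise:
2 XOR 2 = 0
0 XOR 5 = 5
5 XOR 8 = 13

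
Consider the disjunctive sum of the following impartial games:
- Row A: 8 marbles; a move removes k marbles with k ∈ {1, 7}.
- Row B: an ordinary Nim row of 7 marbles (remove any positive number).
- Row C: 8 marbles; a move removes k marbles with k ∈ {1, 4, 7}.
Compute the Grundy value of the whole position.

7

For row A, compute g(0), g(1), … with moves {1, 7}:
k:     0  1  2  3  4  5  6  7  8
g(k):  0  1  0  1  0  1  0  1  0
So g(8) = 0.
Row B is a plain Nim row of size 7, so its Grundy value is 7.
Grundy values for row C (subtraction set {1, 4, 7}):
g(0) = mex{} = 0
g(1) = mex{0} = 1
g(2) = mex{1} = 0
g(3) = mex{0} = 1
g(4) = mex{0,1} = 2
g(5) = mex{1,2} = 0
g(6) = mex{0} = 1
g(7) = mex{0,1} = 2
g(8) = mex{1,2} = 0
So g(8) = 0.
The value of a disjunctive sum is the nim-sum of the parts.
Combined value = 0 XOR 7 XOR 0 = 7.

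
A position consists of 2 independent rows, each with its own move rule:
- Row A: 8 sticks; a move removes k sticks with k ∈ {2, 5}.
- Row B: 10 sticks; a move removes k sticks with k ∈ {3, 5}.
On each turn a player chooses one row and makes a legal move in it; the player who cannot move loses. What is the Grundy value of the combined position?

0

For row A, compute g(0), g(1), … with moves {2, 5}:
g(0) = mex{} = 0
g(1) = mex{} = 0
g(2) = mex{0} = 1
g(3) = mex{0} = 1
g(4) = mex{1} = 0
g(5) = mex{0,1} = 2
g(6) = mex{0} = 1
g(7) = mex{1,2} = 0
g(8) = mex{1} = 0
So g(8) = 0.
For row B, compute g(0), g(1), … with moves {3, 5}:
k:     0  1  2  3  4  5  6  7  8  9 10
g(k):  0  0  0  1  1  1  2  2  0  0  0
So g(10) = 0.
The value of a disjunctive sum is the nim-sum of the parts.
Combined value = 0 ⊕ 0 = 0.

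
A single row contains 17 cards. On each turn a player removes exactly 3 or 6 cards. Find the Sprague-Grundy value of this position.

Compute g(0), g(1), … for moves {3, 6}:
k:     0  1  2  3  4  5  6  7  8  9 10 11 12 13 14 15 16 17
g(k):  0  0  0  1  1  1  2  2  2  0  0  0  1  1  1  2  2  2
So g(17) = 2.

2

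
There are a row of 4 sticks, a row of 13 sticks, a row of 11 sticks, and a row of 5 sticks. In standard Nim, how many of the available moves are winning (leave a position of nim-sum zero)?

3

Nim-sum: 4 ⊕ 13 ⊕ 11 ⊕ 5 = 7.
The overall nim-sum is X = 7. A row of size p has a winning move iff p XOR X < p (reduce it to p XOR X).
  4: 4 XOR 7 = 3 < 4 — winning move (to 3).
  13: 13 XOR 7 = 10 < 13 — winning move (to 10).
  11: 11 XOR 7 = 12 ≥ 11 — no move.
  5: 5 XOR 7 = 2 < 5 — winning move (to 2).
That gives 3 winning moves.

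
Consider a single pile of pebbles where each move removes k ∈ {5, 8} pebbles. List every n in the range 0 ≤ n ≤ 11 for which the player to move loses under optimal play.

Build the Grundy sequence with g(k) = mex{g(k−s) : s ∈ {5, 8}, s ≤ k}:
g(0) = mex{} = 0
g(1) = mex{} = 0
g(2) = mex{} = 0
g(3) = mex{} = 0
g(4) = mex{} = 0
g(5) = mex{0} = 1
g(6) = mex{0} = 1
g(7) = mex{0} = 1
g(8) = mex{0} = 1
g(9) = mex{0} = 1
g(10) = mex{0,1} = 2
g(11) = mex{0,1} = 2
The P-positions (g = 0) in 0..11 are 0, 1, 2, 3, 4.

0, 1, 2, 3, 4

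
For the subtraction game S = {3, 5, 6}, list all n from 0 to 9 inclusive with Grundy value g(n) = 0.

0, 1, 2, 9

Compute g(0), g(1), … for moves {3, 5, 6}:
k:     0  1  2  3  4  5  6  7  8  9
g(k):  0  0  0  1  1  1  2  2  2  0
The P-positions (g = 0) in 0..9 are 0, 1, 2, 9.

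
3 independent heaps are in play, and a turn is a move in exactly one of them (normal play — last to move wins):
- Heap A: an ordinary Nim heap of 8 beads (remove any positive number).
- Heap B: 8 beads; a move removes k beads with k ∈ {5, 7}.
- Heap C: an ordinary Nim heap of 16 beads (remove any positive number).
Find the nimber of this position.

Heap A is a plain Nim heap of size 8, so its Grundy value is 8.
Build the Grundy sequence for heap B with g(k) = mex{g(k−s) : s ∈ {5, 7}, s ≤ k}:
k:     0  1  2  3  4  5  6  7  8
g(k):  0  0  0  0  0  1  1  1  1
So g(8) = 1.
Heap C is a plain Nim heap of size 16, so its Grundy value is 16.
The value of a disjunctive sum is the nim-sum of the parts.
Combined value = 8 XOR 1 XOR 16 = 25.

25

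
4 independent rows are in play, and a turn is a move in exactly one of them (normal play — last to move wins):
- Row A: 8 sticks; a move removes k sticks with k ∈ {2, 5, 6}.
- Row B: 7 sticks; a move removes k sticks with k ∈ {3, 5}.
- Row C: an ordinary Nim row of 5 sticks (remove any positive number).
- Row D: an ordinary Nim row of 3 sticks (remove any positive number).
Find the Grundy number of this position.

Grundy values for row A (subtraction set {2, 5, 6}):
g(0) = mex{} = 0
g(1) = mex{} = 0
g(2) = mex{0} = 1
g(3) = mex{0} = 1
g(4) = mex{1} = 0
g(5) = mex{0,1} = 2
g(6) = mex{0} = 1
g(7) = mex{0,1,2} = 3
g(8) = mex{1} = 0
So g(8) = 0.
Build the Grundy sequence for row B with g(k) = mex{g(k−s) : s ∈ {3, 5}, s ≤ k}:
g(0) = mex{} = 0
g(1) = mex{} = 0
g(2) = mex{} = 0
g(3) = mex{0} = 1
g(4) = mex{0} = 1
g(5) = mex{0} = 1
g(6) = mex{0,1} = 2
g(7) = mex{0,1} = 2
So g(7) = 2.
Row C is a plain Nim row of size 5, so its Grundy value is 5.
Row D is a plain Nim row of size 3, so its Grundy value is 3.
By the Sprague-Grundy theorem, the Grundy value of a sum of independent games is the XOR of the component values.
Combined value = 0 XOR 2 XOR 5 XOR 3 = 4.

4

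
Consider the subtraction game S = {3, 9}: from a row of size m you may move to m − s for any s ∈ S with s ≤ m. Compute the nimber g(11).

1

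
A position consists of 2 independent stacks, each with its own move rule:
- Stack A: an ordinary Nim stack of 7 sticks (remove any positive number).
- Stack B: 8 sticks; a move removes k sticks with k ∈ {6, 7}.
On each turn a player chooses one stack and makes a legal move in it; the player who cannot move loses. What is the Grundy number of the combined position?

Stack A is a plain Nim stack of size 7, so its Grundy value is 7.
Grundy values for stack B (subtraction set {6, 7}):
g(0) = mex{} = 0
g(1) = mex{} = 0
g(2) = mex{} = 0
g(3) = mex{} = 0
g(4) = mex{} = 0
g(5) = mex{} = 0
g(6) = mex{0} = 1
g(7) = mex{0} = 1
g(8) = mex{0} = 1
So g(8) = 1.
The value of a disjunctive sum is the nim-sum of the parts.
Combined value = 7 XOR 1 = 6.

6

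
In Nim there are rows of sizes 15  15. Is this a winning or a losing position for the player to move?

In binary:
  1111  (15)
  1111  (15)
  ----
  0000  (0)
The nim-sum is 0, so this is a P-position: the player to move is in a losing position under optimal play.

Losing position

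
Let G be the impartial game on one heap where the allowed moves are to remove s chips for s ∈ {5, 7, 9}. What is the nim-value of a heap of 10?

2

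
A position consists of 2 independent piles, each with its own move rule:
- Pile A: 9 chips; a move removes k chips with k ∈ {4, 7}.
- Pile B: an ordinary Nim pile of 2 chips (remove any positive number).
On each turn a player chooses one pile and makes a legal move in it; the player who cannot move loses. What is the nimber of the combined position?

0

Grundy values for pile A (subtraction set {4, 7}):
g(0) = mex{} = 0
g(1) = mex{} = 0
g(2) = mex{} = 0
g(3) = mex{} = 0
g(4) = mex{0} = 1
g(5) = mex{0} = 1
g(6) = mex{0} = 1
g(7) = mex{0} = 1
g(8) = mex{0,1} = 2
g(9) = mex{0,1} = 2
So g(9) = 2.
Pile B is a plain Nim pile of size 2, so its Grundy value is 2.
By the Sprague-Grundy theorem, the Grundy value of a sum of independent games is the XOR of the component values.
Combined value = 2 XOR 2 = 0.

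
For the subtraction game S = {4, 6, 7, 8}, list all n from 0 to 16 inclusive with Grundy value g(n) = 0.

0, 1, 2, 3, 12, 13, 14, 15

Grundy values for subtraction set {4, 6, 7, 8}:
k:     0  1  2  3  4  5  6  7  8  9 10 11 12 13 14 15 16
g(k):  0  0  0  0  1  1  1  1  2  2  2  2  0  0  0  0  1
The P-positions (g = 0) in 0..16 are 0, 1, 2, 3, 12, 13, 14, 15.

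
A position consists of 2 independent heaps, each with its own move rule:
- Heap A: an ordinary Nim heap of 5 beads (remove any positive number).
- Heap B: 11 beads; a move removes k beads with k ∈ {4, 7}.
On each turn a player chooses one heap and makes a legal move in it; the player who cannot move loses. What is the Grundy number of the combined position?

5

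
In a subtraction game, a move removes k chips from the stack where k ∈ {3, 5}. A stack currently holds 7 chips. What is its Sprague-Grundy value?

Compute g(0), g(1), … for moves {3, 5}:
g(0) = mex{} = 0
g(1) = mex{} = 0
g(2) = mex{} = 0
g(3) = mex{0} = 1
g(4) = mex{0} = 1
g(5) = mex{0} = 1
g(6) = mex{0,1} = 2
g(7) = mex{0,1} = 2
So g(7) = 2.

2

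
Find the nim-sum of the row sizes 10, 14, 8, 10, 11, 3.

14

In binary:
  1010  (10)
  1110  (14)
  1000  (8)
  1010  (10)
  1011  (11)
  0011  (3)
  ----
  1110  (14)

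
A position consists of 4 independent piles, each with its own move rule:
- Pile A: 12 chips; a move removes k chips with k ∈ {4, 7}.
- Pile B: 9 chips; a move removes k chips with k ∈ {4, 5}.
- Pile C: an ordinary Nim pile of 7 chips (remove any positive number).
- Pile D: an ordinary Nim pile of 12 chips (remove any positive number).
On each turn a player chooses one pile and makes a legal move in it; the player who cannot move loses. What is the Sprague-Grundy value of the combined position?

For pile A, compute g(0), g(1), … with moves {4, 7}:
g(0) = mex{} = 0
g(1) = mex{} = 0
g(2) = mex{} = 0
g(3) = mex{} = 0
g(4) = mex{0} = 1
g(5) = mex{0} = 1
g(6) = mex{0} = 1
g(7) = mex{0} = 1
g(8) = mex{0,1} = 2
g(9) = mex{0,1} = 2
g(10) = mex{0,1} = 2
g(11) = mex{1} = 0
g(12) = mex{1,2} = 0
So g(12) = 0.
For pile B, compute g(0), g(1), … with moves {4, 5}:
g(0) = mex{} = 0
g(1) = mex{} = 0
g(2) = mex{} = 0
g(3) = mex{} = 0
g(4) = mex{0} = 1
g(5) = mex{0} = 1
g(6) = mex{0} = 1
g(7) = mex{0} = 1
g(8) = mex{0,1} = 2
g(9) = mex{1} = 0
So g(9) = 0.
Pile C is a plain Nim pile of size 7, so its Grundy value is 7.
Pile D is a plain Nim pile of size 12, so its Grundy value is 12.
The value of a disjunctive sum is the nim-sum of the parts.
Combined value = 0 ⊕ 0 ⊕ 7 ⊕ 12 = 11.

11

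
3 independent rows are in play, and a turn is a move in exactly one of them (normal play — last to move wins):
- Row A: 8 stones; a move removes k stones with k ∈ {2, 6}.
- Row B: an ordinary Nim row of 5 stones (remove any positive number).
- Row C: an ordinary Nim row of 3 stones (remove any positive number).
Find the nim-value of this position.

6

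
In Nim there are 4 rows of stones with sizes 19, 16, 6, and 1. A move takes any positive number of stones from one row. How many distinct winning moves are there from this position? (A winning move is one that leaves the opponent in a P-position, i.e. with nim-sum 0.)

Nim-sum: 19 ⊕ 16 ⊕ 6 ⊕ 1 = 4.
The overall nim-sum is X = 4. A row of size p has a winning move iff p XOR X < p (reduce it to p XOR X).
  19: 19 XOR 4 = 23 ≥ 19 — no move.
  16: 16 XOR 4 = 20 ≥ 16 — no move.
  6: 6 XOR 4 = 2 < 6 — winning move (to 2).
  1: 1 XOR 4 = 5 ≥ 1 — no move.
That gives 1 winning move.

1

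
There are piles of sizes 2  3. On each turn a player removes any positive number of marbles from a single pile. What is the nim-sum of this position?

In binary:
  10  (2)
  11  (3)
  --
  01  (1)

1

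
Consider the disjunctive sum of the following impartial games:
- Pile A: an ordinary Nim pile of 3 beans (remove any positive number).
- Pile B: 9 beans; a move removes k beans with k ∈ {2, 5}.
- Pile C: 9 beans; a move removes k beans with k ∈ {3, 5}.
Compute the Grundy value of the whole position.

2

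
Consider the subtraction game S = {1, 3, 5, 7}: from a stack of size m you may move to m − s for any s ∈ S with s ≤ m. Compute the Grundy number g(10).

0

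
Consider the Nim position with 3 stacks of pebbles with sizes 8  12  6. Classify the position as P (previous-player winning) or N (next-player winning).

N-position

Nim-sum: 8 ^ 12 ^ 6 = 2.
The nim-sum is 2 ≠ 0, so this is an N-position: the player to move can win.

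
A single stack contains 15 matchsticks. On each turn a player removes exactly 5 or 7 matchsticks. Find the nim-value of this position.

Build the Grundy sequence with g(k) = mex{g(k−s) : s ∈ {5, 7}, s ≤ k}:
k:     0  1  2  3  4  5  6  7  8  9 10 11 12 13 14 15
g(k):  0  0  0  0  0  1  1  1  1  1  2  2  0  0  0  0
So g(15) = 0.

0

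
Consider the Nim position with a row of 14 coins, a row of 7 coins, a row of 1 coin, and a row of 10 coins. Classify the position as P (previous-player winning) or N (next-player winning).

Compute the nim-sum pairwise:
14 XOR 7 = 9
9 XOR 1 = 8
8 XOR 10 = 2
The nim-sum is 2 ≠ 0, so this is an N-position: the player to move can win.

N-position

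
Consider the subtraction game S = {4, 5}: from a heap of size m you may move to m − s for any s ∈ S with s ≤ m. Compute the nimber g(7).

1

Compute g(0), g(1), … for moves {4, 5}:
k:     0  1  2  3  4  5  6  7
g(k):  0  0  0  0  1  1  1  1
So g(7) = 1.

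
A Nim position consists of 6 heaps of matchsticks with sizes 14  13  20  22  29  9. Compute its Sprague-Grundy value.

21

Compute the nim-sum pairwise:
14 ^ 13 = 3
3 ^ 20 = 23
23 ^ 22 = 1
1 ^ 29 = 28
28 ^ 9 = 21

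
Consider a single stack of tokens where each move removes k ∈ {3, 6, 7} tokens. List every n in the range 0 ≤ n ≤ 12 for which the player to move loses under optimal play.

0, 1, 2, 10, 11, 12

Compute g(0), g(1), … for moves {3, 6, 7}:
g(0) = mex{} = 0
g(1) = mex{} = 0
g(2) = mex{} = 0
g(3) = mex{0} = 1
g(4) = mex{0} = 1
g(5) = mex{0} = 1
g(6) = mex{0,1} = 2
g(7) = mex{0,1} = 2
g(8) = mex{0,1} = 2
g(9) = mex{0,1,2} = 3
g(10) = mex{1,2} = 0
g(11) = mex{1,2} = 0
g(12) = mex{1,2,3} = 0
The P-positions (g = 0) in 0..12 are 0, 1, 2, 10, 11, 12.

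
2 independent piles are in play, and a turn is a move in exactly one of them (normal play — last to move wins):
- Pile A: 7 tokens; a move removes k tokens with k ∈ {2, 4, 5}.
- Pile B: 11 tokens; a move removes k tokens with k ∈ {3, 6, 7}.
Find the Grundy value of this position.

0

Build the Grundy sequence for pile A with g(k) = mex{g(k−s) : s ∈ {2, 4, 5}, s ≤ k}:
g(0) = mex{} = 0
g(1) = mex{} = 0
g(2) = mex{0} = 1
g(3) = mex{0} = 1
g(4) = mex{0,1} = 2
g(5) = mex{0,1} = 2
g(6) = mex{0,1,2} = 3
g(7) = mex{1,2} = 0
So g(7) = 0.
Grundy values for pile B (subtraction set {3, 6, 7}):
g(0) = mex{} = 0
g(1) = mex{} = 0
g(2) = mex{} = 0
g(3) = mex{0} = 1
g(4) = mex{0} = 1
g(5) = mex{0} = 1
g(6) = mex{0,1} = 2
g(7) = mex{0,1} = 2
g(8) = mex{0,1} = 2
g(9) = mex{0,1,2} = 3
g(10) = mex{1,2} = 0
g(11) = mex{1,2} = 0
So g(11) = 0.
By the Sprague-Grundy theorem, the Grundy value of a sum of independent games is the XOR of the component values.
Combined value = 0 XOR 0 = 0.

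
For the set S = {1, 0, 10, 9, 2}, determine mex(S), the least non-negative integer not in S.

3

The values 0, 1, 2 are all present; 3 is the first non-negative integer missing from the set.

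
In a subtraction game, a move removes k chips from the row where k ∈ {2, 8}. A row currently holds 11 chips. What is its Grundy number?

Build the Grundy sequence with g(k) = mex{g(k−s) : s ∈ {2, 8}, s ≤ k}:
g(0) = mex{} = 0
g(1) = mex{} = 0
g(2) = mex{0} = 1
g(3) = mex{0} = 1
g(4) = mex{1} = 0
g(5) = mex{1} = 0
g(6) = mex{0} = 1
g(7) = mex{0} = 1
g(8) = mex{0,1} = 2
g(9) = mex{0,1} = 2
g(10) = mex{1,2} = 0
g(11) = mex{1,2} = 0
So g(11) = 0.

0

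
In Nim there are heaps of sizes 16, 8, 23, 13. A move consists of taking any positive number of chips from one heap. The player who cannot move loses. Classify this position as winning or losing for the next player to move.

Compute the nim-sum pairwise:
16 ^ 8 = 24
24 ^ 23 = 15
15 ^ 13 = 2
The nim-sum is 2 ≠ 0, so this is an N-position: the player to move can win.

Winning position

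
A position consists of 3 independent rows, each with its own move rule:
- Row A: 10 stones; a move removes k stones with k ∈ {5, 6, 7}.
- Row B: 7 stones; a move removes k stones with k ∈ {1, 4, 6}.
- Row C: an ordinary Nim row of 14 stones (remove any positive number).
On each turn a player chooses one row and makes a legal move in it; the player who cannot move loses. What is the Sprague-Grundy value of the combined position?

12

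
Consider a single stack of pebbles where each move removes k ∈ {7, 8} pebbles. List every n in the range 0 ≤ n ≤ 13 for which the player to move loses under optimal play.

Compute g(0), g(1), … for moves {7, 8}:
g(0) = mex{} = 0
g(1) = mex{} = 0
g(2) = mex{} = 0
g(3) = mex{} = 0
g(4) = mex{} = 0
g(5) = mex{} = 0
g(6) = mex{} = 0
g(7) = mex{0} = 1
g(8) = mex{0} = 1
g(9) = mex{0} = 1
g(10) = mex{0} = 1
g(11) = mex{0} = 1
g(12) = mex{0} = 1
g(13) = mex{0} = 1
The P-positions (g = 0) in 0..13 are 0, 1, 2, 3, 4, 5, 6.

0, 1, 2, 3, 4, 5, 6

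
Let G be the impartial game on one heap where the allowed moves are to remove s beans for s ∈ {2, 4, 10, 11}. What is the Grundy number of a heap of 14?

Compute g(0), g(1), … for moves {2, 4, 10, 11}:
g(0) = mex{} = 0
g(1) = mex{} = 0
g(2) = mex{0} = 1
g(3) = mex{0} = 1
g(4) = mex{0,1} = 2
g(5) = mex{0,1} = 2
g(6) = mex{1,2} = 0
g(7) = mex{1,2} = 0
g(8) = mex{0,2} = 1
g(9) = mex{0,2} = 1
g(10) = mex{0,1} = 2
g(11) = mex{0,1} = 2
g(12) = mex{0,1,2} = 3
g(13) = mex{1,2} = 0
g(14) = mex{1,2,3} = 0
So g(14) = 0.

0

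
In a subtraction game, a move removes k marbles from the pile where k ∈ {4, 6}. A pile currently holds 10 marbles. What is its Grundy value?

Grundy values for subtraction set {4, 6}:
k:     0  1  2  3  4  5  6  7  8  9 10
g(k):  0  0  0  0  1  1  1  1  2  2  0
So g(10) = 0.

0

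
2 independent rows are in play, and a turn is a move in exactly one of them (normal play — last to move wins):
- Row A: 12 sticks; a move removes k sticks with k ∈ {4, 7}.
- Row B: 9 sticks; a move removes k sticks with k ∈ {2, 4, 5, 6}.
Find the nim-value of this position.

0

For row A, compute g(0), g(1), … with moves {4, 7}:
g(0) = mex{} = 0
g(1) = mex{} = 0
g(2) = mex{} = 0
g(3) = mex{} = 0
g(4) = mex{0} = 1
g(5) = mex{0} = 1
g(6) = mex{0} = 1
g(7) = mex{0} = 1
g(8) = mex{0,1} = 2
g(9) = mex{0,1} = 2
g(10) = mex{0,1} = 2
g(11) = mex{1} = 0
g(12) = mex{1,2} = 0
So g(12) = 0.
Grundy values for row B (subtraction set {2, 4, 5, 6}):
k:     0  1  2  3  4  5  6  7  8  9
g(k):  0  0  1  1  2  2  3  3  0  0
So g(9) = 0.
The value of a disjunctive sum is the nim-sum of the parts.
Combined value = 0 ⊕ 0 = 0.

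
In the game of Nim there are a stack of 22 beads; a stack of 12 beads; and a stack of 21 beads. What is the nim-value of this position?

15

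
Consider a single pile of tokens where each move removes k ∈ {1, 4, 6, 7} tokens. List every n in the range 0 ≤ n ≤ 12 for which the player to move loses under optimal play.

0, 2, 5, 10

Grundy values for subtraction set {1, 4, 6, 7}:
g(0) = mex{} = 0
g(1) = mex{0} = 1
g(2) = mex{1} = 0
g(3) = mex{0} = 1
g(4) = mex{0,1} = 2
g(5) = mex{1,2} = 0
g(6) = mex{0} = 1
g(7) = mex{0,1} = 2
g(8) = mex{0,1,2} = 3
g(9) = mex{0,1,3} = 2
g(10) = mex{1,2} = 0
g(11) = mex{0,2} = 1
g(12) = mex{0,1,3} = 2
The P-positions (g = 0) in 0..12 are 0, 2, 5, 10.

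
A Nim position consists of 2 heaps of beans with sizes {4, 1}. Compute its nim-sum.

Compute the nim-sum pairwise:
4 ^ 1 = 5

5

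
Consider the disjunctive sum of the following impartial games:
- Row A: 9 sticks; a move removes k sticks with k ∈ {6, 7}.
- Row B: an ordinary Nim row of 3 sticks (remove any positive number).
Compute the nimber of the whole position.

2

For row A, compute g(0), g(1), … with moves {6, 7}:
k:     0  1  2  3  4  5  6  7  8  9
g(k):  0  0  0  0  0  0  1  1  1  1
So g(9) = 1.
Row B is a plain Nim row of size 3, so its Grundy value is 3.
By the Sprague-Grundy theorem, the Grundy value of a sum of independent games is the XOR of the component values.
Combined value = 1 ⊕ 3 = 2.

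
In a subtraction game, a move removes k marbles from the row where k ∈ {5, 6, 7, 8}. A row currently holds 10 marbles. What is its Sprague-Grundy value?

2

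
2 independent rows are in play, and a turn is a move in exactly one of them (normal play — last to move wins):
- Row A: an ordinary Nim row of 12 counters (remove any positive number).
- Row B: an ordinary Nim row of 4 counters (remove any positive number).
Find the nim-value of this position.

Row A is a plain Nim row of size 12, so its Grundy value is 12.
Row B is a plain Nim row of size 4, so its Grundy value is 4.
By the Sprague-Grundy theorem, the Grundy value of a sum of independent games is the XOR of the component values.
Combined value = 12 XOR 4 = 8.

8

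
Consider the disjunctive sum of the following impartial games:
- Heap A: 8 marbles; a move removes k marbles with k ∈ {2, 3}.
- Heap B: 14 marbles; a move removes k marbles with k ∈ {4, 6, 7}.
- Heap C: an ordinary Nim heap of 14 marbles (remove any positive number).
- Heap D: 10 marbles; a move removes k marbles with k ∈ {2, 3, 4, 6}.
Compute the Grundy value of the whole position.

Grundy values for heap A (subtraction set {2, 3}):
g(0) = mex{} = 0
g(1) = mex{} = 0
g(2) = mex{0} = 1
g(3) = mex{0} = 1
g(4) = mex{0,1} = 2
g(5) = mex{1} = 0
g(6) = mex{1,2} = 0
g(7) = mex{0,2} = 1
g(8) = mex{0} = 1
So g(8) = 1.
Build the Grundy sequence for heap B with g(k) = mex{g(k−s) : s ∈ {4, 6, 7}, s ≤ k}:
g(0) = mex{} = 0
g(1) = mex{} = 0
g(2) = mex{} = 0
g(3) = mex{} = 0
g(4) = mex{0} = 1
g(5) = mex{0} = 1
g(6) = mex{0} = 1
g(7) = mex{0} = 1
g(8) = mex{0,1} = 2
g(9) = mex{0,1} = 2
g(10) = mex{0,1} = 2
g(11) = mex{1} = 0
g(12) = mex{1,2} = 0
g(13) = mex{1,2} = 0
g(14) = mex{1,2} = 0
So g(14) = 0.
Heap C is a plain Nim heap of size 14, so its Grundy value is 14.
For heap D, compute g(0), g(1), … with moves {2, 3, 4, 6}:
k:     0  1  2  3  4  5  6  7  8  9 10
g(k):  0  0  1  1  2  2  3  3  0  0  1
So g(10) = 1.
The value of a disjunctive sum is the nim-sum of the parts.
Combined value = 1 XOR 0 XOR 14 XOR 1 = 14.

14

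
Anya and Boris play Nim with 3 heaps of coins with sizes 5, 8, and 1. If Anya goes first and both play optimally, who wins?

Anya wins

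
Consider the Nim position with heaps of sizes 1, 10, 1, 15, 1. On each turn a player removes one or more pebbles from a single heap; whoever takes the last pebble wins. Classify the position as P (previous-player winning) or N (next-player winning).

Nim-sum: 1 ⊕ 10 ⊕ 1 ⊕ 15 ⊕ 1 = 4.
The nim-sum is 4 ≠ 0, so this is an N-position: the player to move can win.

N-position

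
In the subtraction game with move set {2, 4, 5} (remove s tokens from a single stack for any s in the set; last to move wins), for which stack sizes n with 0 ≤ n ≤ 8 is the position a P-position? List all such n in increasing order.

Grundy values for subtraction set {2, 4, 5}:
k:     0  1  2  3  4  5  6  7  8
g(k):  0  0  1  1  2  2  3  0  0
The P-positions (g = 0) in 0..8 are 0, 1, 7, 8.

0, 1, 7, 8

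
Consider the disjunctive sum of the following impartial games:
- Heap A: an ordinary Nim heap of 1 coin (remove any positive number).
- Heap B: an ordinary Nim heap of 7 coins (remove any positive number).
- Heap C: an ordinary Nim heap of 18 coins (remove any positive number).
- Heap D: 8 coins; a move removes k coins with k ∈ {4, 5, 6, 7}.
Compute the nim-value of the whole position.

22

Heap A is a plain Nim heap of size 1, so its Grundy value is 1.
Heap B is a plain Nim heap of size 7, so its Grundy value is 7.
Heap C is a plain Nim heap of size 18, so its Grundy value is 18.
Grundy values for heap D (subtraction set {4, 5, 6, 7}):
k:     0  1  2  3  4  5  6  7  8
g(k):  0  0  0  0  1  1  1  1  2
So g(8) = 2.
The value of a disjunctive sum is the nim-sum of the parts.
Combined value = 1 XOR 7 XOR 18 XOR 2 = 22.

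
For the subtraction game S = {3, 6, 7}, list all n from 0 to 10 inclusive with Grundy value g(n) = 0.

0, 1, 2, 10

Grundy values for subtraction set {3, 6, 7}:
k:     0  1  2  3  4  5  6  7  8  9 10
g(k):  0  0  0  1  1  1  2  2  2  3  0
The P-positions (g = 0) in 0..10 are 0, 1, 2, 10.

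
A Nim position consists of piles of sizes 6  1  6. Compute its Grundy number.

1

Nim-sum: 6 XOR 1 XOR 6 = 1.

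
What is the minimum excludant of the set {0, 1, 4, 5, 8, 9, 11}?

The values 0, 1 are all present; 2 is the first non-negative integer missing from the set.

2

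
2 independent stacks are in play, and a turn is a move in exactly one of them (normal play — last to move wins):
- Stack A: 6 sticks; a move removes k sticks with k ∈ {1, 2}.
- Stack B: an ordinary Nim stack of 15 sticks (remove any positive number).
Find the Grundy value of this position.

15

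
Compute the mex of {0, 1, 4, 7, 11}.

2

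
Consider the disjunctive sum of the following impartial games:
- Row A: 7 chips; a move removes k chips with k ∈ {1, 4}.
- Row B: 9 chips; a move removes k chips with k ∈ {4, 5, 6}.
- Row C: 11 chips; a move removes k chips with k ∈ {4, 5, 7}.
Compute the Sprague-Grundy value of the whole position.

2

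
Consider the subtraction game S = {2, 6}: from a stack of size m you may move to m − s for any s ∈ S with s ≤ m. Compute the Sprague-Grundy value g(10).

1

Grundy values for subtraction set {2, 6}:
g(0) = mex{} = 0
g(1) = mex{} = 0
g(2) = mex{0} = 1
g(3) = mex{0} = 1
g(4) = mex{1} = 0
g(5) = mex{1} = 0
g(6) = mex{0} = 1
g(7) = mex{0} = 1
g(8) = mex{1} = 0
g(9) = mex{1} = 0
g(10) = mex{0} = 1
So g(10) = 1.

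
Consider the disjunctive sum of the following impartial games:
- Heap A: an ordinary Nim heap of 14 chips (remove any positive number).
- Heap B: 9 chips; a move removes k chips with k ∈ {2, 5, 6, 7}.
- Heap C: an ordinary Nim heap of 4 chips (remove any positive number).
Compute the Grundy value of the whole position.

8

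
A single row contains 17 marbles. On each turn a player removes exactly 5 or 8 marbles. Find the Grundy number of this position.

0

Grundy values for subtraction set {5, 8}:
k:     0  1  2  3  4  5  6  7  8  9 10 11 12 13 14 15 16 17
g(k):  0  0  0  0  0  1  1  1  1  1  2  2  2  0  0  0  0  0
So g(17) = 0.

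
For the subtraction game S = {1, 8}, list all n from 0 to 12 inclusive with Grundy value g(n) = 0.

0, 2, 4, 6, 9, 11

Grundy values for subtraction set {1, 8}:
k:     0  1  2  3  4  5  6  7  8  9 10 11 12
g(k):  0  1  0  1  0  1  0  1  2  0  1  0  1
The P-positions (g = 0) in 0..12 are 0, 2, 4, 6, 9, 11.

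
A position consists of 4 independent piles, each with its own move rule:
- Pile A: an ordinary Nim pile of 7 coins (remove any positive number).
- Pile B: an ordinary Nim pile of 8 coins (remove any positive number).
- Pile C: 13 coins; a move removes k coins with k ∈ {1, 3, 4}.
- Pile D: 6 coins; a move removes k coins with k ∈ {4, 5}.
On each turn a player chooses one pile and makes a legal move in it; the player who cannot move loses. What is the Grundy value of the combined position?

12

Pile A is a plain Nim pile of size 7, so its Grundy value is 7.
Pile B is a plain Nim pile of size 8, so its Grundy value is 8.
Build the Grundy sequence for pile C with g(k) = mex{g(k−s) : s ∈ {1, 3, 4}, s ≤ k}:
g(0) = mex{} = 0
g(1) = mex{0} = 1
g(2) = mex{1} = 0
g(3) = mex{0} = 1
g(4) = mex{0,1} = 2
g(5) = mex{0,1,2} = 3
g(6) = mex{0,1,3} = 2
g(7) = mex{1,2} = 0
g(8) = mex{0,2,3} = 1
g(9) = mex{1,2,3} = 0
g(10) = mex{0,2} = 1
g(11) = mex{0,1} = 2
g(12) = mex{0,1,2} = 3
g(13) = mex{0,1,3} = 2
So g(13) = 2.
Grundy values for pile D (subtraction set {4, 5}):
g(0) = mex{} = 0
g(1) = mex{} = 0
g(2) = mex{} = 0
g(3) = mex{} = 0
g(4) = mex{0} = 1
g(5) = mex{0} = 1
g(6) = mex{0} = 1
So g(6) = 1.
The value of a disjunctive sum is the nim-sum of the parts.
Combined value = 7 XOR 8 XOR 2 XOR 1 = 12.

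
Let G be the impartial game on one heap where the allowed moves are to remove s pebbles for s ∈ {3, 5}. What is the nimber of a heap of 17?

Compute g(0), g(1), … for moves {3, 5}:
k:     0  1  2  3  4  5  6  7  8  9 10 11 12 13 14 15 16 17
g(k):  0  0  0  1  1  1  2  2  0  0  0  1  1  1  2  2  0  0
So g(17) = 0.

0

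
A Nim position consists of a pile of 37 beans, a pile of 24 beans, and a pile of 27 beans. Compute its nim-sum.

38

Compute the nim-sum pairwise:
37 ^ 24 = 61
61 ^ 27 = 38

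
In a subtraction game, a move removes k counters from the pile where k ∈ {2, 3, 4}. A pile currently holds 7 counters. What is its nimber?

0

Build the Grundy sequence with g(k) = mex{g(k−s) : s ∈ {2, 3, 4}, s ≤ k}:
k:     0  1  2  3  4  5  6  7
g(k):  0  0  1  1  2  2  0  0
So g(7) = 0.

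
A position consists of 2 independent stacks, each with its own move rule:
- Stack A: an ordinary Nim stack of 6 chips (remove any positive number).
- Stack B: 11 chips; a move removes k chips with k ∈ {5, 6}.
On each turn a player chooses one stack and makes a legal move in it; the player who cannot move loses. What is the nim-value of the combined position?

Stack A is a plain Nim stack of size 6, so its Grundy value is 6.
Build the Grundy sequence for stack B with g(k) = mex{g(k−s) : s ∈ {5, 6}, s ≤ k}:
g(0) = mex{} = 0
g(1) = mex{} = 0
g(2) = mex{} = 0
g(3) = mex{} = 0
g(4) = mex{} = 0
g(5) = mex{0} = 1
g(6) = mex{0} = 1
g(7) = mex{0} = 1
g(8) = mex{0} = 1
g(9) = mex{0} = 1
g(10) = mex{0,1} = 2
g(11) = mex{1} = 0
So g(11) = 0.
The value of a disjunctive sum is the nim-sum of the parts.
Combined value = 6 XOR 0 = 6.

6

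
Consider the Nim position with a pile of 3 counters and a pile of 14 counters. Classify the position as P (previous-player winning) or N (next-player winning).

In binary:
  0011  (3)
  1110  (14)
  ----
  1101  (13)
The nim-sum is 13 ≠ 0, so this is an N-position: the player to move can win.

N-position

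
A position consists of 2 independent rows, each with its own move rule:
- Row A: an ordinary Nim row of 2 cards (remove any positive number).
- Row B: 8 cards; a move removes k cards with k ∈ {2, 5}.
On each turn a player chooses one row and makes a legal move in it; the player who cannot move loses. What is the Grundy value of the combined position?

Row A is a plain Nim row of size 2, so its Grundy value is 2.
Grundy values for row B (subtraction set {2, 5}):
k:     0  1  2  3  4  5  6  7  8
g(k):  0  0  1  1  0  2  1  0  0
So g(8) = 0.
The value of a disjunctive sum is the nim-sum of the parts.
Combined value = 2 XOR 0 = 2.

2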